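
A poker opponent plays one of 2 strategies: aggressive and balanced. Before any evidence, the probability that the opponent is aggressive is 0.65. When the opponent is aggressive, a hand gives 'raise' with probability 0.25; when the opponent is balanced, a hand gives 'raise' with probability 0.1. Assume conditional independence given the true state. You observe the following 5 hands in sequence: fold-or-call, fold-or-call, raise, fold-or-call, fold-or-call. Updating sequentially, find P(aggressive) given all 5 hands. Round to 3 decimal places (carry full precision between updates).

Each posterior becomes the prior for the next update.
After 'fold-or-call': P(aggressive) = 0.75·0.6500 / (0.75·0.6500 + 0.9·0.3500) ≈ 0.6075
After 'fold-or-call': P(aggressive) = 0.75·0.6075 / (0.75·0.6075 + 0.9·0.3925) ≈ 0.5633
After 'raise': P(aggressive) = 0.25·0.5633 / (0.25·0.5633 + 0.1·0.4367) ≈ 0.7633
After 'fold-or-call': P(aggressive) = 0.75·0.7633 / (0.75·0.7633 + 0.9·0.2367) ≈ 0.7288
After 'fold-or-call': P(aggressive) = 0.75·0.7288 / (0.75·0.7288 + 0.9·0.2712) ≈ 0.6913

0.691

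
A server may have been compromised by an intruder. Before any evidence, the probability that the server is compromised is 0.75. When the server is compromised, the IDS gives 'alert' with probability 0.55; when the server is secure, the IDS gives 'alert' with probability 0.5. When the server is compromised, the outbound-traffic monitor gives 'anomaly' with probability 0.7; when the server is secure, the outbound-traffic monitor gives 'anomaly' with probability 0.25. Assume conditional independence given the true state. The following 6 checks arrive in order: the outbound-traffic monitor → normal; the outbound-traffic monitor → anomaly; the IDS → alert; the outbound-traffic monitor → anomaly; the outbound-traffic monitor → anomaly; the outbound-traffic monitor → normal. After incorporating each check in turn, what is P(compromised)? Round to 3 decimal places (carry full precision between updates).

After the outbound-traffic monitor='normal': P(compromised) = 0.3·0.7500 / (0.3·0.7500 + 0.75·0.2500) ≈ 0.5455
After the outbound-traffic monitor='anomaly': P(compromised) = 0.7·0.5455 / (0.7·0.5455 + 0.25·0.4545) ≈ 0.7706
After the IDS='alert': P(compromised) = 0.55·0.7706 / (0.55·0.7706 + 0.5·0.2294) ≈ 0.7871
After the outbound-traffic monitor='anomaly': P(compromised) = 0.7·0.7871 / (0.7·0.7871 + 0.25·0.2129) ≈ 0.9119
After the outbound-traffic monitor='anomaly': P(compromised) = 0.7·0.9119 / (0.7·0.9119 + 0.25·0.0881) ≈ 0.9666
After the outbound-traffic monitor='normal': P(compromised) = 0.3·0.9666 / (0.3·0.9666 + 0.75·0.0334) ≈ 0.9206

0.921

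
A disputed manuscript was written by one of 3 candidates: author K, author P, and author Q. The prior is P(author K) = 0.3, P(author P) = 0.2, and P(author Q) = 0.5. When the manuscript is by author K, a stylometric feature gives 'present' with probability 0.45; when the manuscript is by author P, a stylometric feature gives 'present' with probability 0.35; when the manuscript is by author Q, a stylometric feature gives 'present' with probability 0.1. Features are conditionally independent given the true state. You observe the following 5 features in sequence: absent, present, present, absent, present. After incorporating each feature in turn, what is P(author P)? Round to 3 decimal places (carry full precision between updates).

After 'absent': normaliser = 0.55·0.3000 + 0.65·0.2000 + 0.9·0.5000; P(author K) ≈ 0.2215, P(author P) ≈ 0.1745, P(author Q) ≈ 0.6040
After 'present': normaliser = 0.45·0.2215 + 0.35·0.1745 + 0.1·0.6040; P(author K) ≈ 0.4507, P(author P) ≈ 0.2762, P(author Q) ≈ 0.2731
After 'present': normaliser = 0.45·0.4507 + 0.35·0.2762 + 0.1·0.2731; P(author K) ≈ 0.6206, P(author P) ≈ 0.2958, P(author Q) ≈ 0.0836
After 'absent': normaliser = 0.55·0.6206 + 0.65·0.2958 + 0.9·0.0836; P(author K) ≈ 0.5606, P(author P) ≈ 0.3158, P(author Q) ≈ 0.1236
After 'present': normaliser = 0.45·0.5606 + 0.35·0.3158 + 0.1·0.1236; P(author K) ≈ 0.6725, P(author P) ≈ 0.2946, P(author Q) ≈ 0.0329

0.295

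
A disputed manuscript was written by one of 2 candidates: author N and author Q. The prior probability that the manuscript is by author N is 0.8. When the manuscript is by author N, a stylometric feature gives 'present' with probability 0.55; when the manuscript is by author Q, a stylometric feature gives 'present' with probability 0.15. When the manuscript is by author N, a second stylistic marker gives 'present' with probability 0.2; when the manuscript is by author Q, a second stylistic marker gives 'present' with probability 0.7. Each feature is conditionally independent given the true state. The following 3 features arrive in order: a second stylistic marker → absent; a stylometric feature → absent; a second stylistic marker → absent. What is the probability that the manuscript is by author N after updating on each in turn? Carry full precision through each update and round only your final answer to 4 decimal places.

0.9377

After a second stylistic marker='absent': P(author N) = 0.8·0.8000 / (0.8·0.8000 + 0.3·0.2000) ≈ 0.9143
After a stylometric feature='absent': P(author N) = 0.45·0.9143 / (0.45·0.9143 + 0.85·0.0857) ≈ 0.8496
After a second stylistic marker='absent': P(author N) = 0.8·0.8496 / (0.8·0.8496 + 0.3·0.1504) ≈ 0.9377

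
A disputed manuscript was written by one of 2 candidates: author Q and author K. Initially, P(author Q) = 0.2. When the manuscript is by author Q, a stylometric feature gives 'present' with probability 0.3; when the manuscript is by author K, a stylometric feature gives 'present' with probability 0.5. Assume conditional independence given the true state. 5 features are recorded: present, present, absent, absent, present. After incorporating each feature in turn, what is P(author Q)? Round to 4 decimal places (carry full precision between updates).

0.0957

After 'present': P(author Q) = 0.3·0.2000 / (0.3·0.2000 + 0.5·0.8000) ≈ 0.1304
After 'present': P(author Q) = 0.3·0.1304 / (0.3·0.1304 + 0.5·0.8696) ≈ 0.0826
After 'absent': P(author Q) = 0.7·0.0826 / (0.7·0.0826 + 0.5·0.9174) ≈ 0.1119
After 'absent': P(author Q) = 0.7·0.1119 / (0.7·0.1119 + 0.5·0.8881) ≈ 0.1499
After 'present': P(author Q) = 0.3·0.1499 / (0.3·0.1499 + 0.5·0.8501) ≈ 0.0957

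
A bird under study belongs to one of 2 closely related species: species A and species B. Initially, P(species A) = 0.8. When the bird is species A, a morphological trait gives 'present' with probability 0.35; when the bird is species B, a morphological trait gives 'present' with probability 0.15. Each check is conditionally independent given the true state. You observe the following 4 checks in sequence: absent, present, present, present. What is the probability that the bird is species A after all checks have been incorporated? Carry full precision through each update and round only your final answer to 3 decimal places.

0.975

After 'absent': P(species A) = 0.65·0.8000 / (0.65·0.8000 + 0.85·0.2000) ≈ 0.7536
After 'present': P(species A) = 0.35·0.7536 / (0.35·0.7536 + 0.15·0.2464) ≈ 0.8771
After 'present': P(species A) = 0.35·0.8771 / (0.35·0.8771 + 0.15·0.1229) ≈ 0.9434
After 'present': P(species A) = 0.35·0.9434 / (0.35·0.9434 + 0.15·0.0566) ≈ 0.9749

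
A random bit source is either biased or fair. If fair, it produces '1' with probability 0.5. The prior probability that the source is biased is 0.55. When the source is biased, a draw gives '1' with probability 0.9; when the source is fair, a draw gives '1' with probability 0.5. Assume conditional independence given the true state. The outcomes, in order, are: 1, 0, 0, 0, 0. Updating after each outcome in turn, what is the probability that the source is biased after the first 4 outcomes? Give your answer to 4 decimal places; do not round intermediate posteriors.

After '1': P(biased) = 0.9·0.5500 / (0.9·0.5500 + 0.5·0.4500) ≈ 0.6875
After '0': P(biased) = 0.1·0.6875 / (0.1·0.6875 + 0.5·0.3125) ≈ 0.3056
After '0': P(biased) = 0.1·0.3056 / (0.1·0.3056 + 0.5·0.6944) ≈ 0.0809
After '0': P(biased) = 0.1·0.0809 / (0.1·0.0809 + 0.5·0.9191) ≈ 0.0173

0.0173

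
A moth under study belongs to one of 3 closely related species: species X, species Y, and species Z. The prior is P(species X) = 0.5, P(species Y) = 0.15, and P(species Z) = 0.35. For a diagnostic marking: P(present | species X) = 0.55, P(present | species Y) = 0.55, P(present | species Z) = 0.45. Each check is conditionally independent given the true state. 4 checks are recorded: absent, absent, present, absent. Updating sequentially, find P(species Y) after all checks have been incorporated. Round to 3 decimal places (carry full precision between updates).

Each posterior becomes the prior for the next update.
After 'absent': normaliser = 0.45·0.5000 + 0.45·0.1500 + 0.55·0.3500; P(species X) ≈ 0.4639, P(species Y) ≈ 0.1392, P(species Z) ≈ 0.3969
After 'absent': normaliser = 0.45·0.4639 + 0.45·0.1392 + 0.55·0.3969; P(species X) ≈ 0.4263, P(species Y) ≈ 0.1279, P(species Z) ≈ 0.4458
After 'present': normaliser = 0.55·0.4263 + 0.55·0.1279 + 0.45·0.4458; P(species X) ≈ 0.4639, P(species Y) ≈ 0.1392, P(species Z) ≈ 0.3969
After 'absent': normaliser = 0.45·0.4639 + 0.45·0.1392 + 0.55·0.3969; P(species X) ≈ 0.4263, P(species Y) ≈ 0.1279, P(species Z) ≈ 0.4458

0.128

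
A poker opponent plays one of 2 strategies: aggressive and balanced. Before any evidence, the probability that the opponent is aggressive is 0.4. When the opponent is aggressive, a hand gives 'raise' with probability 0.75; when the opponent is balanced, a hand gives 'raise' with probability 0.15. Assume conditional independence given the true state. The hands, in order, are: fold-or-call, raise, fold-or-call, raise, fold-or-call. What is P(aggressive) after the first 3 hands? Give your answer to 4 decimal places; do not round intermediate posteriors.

0.2238

Apply Bayes' rule sequentially, carrying P(aggressive) forward.
After 'fold-or-call': P(aggressive) = 0.25·0.4000 / (0.25·0.4000 + 0.85·0.6000) ≈ 0.1639
After 'raise': P(aggressive) = 0.75·0.1639 / (0.75·0.1639 + 0.15·0.8361) ≈ 0.4950
After 'fold-or-call': P(aggressive) = 0.25·0.4950 / (0.25·0.4950 + 0.85·0.5050) ≈ 0.2238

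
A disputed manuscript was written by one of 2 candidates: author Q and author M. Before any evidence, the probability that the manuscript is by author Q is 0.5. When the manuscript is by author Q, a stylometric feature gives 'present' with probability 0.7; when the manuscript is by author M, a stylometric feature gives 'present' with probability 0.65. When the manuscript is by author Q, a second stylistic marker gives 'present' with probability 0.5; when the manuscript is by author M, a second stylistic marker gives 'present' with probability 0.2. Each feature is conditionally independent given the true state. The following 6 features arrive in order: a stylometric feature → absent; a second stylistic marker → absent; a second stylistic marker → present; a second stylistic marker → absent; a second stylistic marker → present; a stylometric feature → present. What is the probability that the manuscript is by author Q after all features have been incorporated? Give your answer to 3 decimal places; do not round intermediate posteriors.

0.693

After a stylometric feature='absent': P(author Q) = 0.3·0.5000 / (0.3·0.5000 + 0.35·0.5000) ≈ 0.4615
After a second stylistic marker='absent': P(author Q) = 0.5·0.4615 / (0.5·0.4615 + 0.8·0.5385) ≈ 0.3488
After a second stylistic marker='present': P(author Q) = 0.5·0.3488 / (0.5·0.3488 + 0.2·0.6512) ≈ 0.5725
After a second stylistic marker='absent': P(author Q) = 0.5·0.5725 / (0.5·0.5725 + 0.8·0.4275) ≈ 0.4557
After a second stylistic marker='present': P(author Q) = 0.5·0.4557 / (0.5·0.4557 + 0.2·0.5443) ≈ 0.6767
After a stylometric feature='present': P(author Q) = 0.7·0.6767 / (0.7·0.6767 + 0.65·0.3233) ≈ 0.6926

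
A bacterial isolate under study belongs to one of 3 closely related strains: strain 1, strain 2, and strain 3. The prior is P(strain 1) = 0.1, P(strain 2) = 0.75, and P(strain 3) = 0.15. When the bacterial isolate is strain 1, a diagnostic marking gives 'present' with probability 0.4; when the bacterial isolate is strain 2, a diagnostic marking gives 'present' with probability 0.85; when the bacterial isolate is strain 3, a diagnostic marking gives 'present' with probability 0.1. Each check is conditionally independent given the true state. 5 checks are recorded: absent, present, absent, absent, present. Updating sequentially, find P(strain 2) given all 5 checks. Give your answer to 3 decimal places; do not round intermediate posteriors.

0.287

After 'absent': normaliser = 0.6·0.1000 + 0.15·0.7500 + 0.9·0.1500; P(strain 1) ≈ 0.1951, P(strain 2) ≈ 0.3659, P(strain 3) ≈ 0.4390
After 'present': normaliser = 0.4·0.1951 + 0.85·0.3659 + 0.1·0.4390; P(strain 1) ≈ 0.1803, P(strain 2) ≈ 0.7183, P(strain 3) ≈ 0.1014
After 'absent': normaliser = 0.6·0.1803 + 0.15·0.7183 + 0.9·0.1014; P(strain 1) ≈ 0.3521, P(strain 2) ≈ 0.3508, P(strain 3) ≈ 0.2971
After 'absent': normaliser = 0.6·0.3521 + 0.15·0.3508 + 0.9·0.2971; P(strain 1) ≈ 0.3977, P(strain 2) ≈ 0.0990, P(strain 3) ≈ 0.5033
After 'present': normaliser = 0.4·0.3977 + 0.85·0.0990 + 0.1·0.5033; P(strain 1) ≈ 0.5418, P(strain 2) ≈ 0.2867, P(strain 3) ≈ 0.1714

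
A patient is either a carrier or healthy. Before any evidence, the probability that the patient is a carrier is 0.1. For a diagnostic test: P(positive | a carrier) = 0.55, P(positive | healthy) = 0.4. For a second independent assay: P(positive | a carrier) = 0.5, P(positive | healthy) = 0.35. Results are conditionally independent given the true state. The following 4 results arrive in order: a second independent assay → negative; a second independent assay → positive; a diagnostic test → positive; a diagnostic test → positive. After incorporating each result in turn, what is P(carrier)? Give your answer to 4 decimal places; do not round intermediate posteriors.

0.1876

After a second independent assay='negative': P(carrier) = 0.5·0.1000 / (0.5·0.1000 + 0.65·0.9000) ≈ 0.0787
After a second independent assay='positive': P(carrier) = 0.5·0.0787 / (0.5·0.0787 + 0.35·0.9213) ≈ 0.1088
After a diagnostic test='positive': P(carrier) = 0.55·0.1088 / (0.55·0.1088 + 0.4·0.8912) ≈ 0.1438
After a diagnostic test='positive': P(carrier) = 0.55·0.1438 / (0.55·0.1438 + 0.4·0.8562) ≈ 0.1876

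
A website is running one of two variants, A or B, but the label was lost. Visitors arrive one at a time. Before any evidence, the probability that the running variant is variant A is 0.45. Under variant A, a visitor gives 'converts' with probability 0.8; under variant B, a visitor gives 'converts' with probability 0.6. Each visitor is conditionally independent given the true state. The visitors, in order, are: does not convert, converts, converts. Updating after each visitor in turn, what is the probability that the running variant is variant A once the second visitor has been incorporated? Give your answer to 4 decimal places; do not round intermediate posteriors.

After 'does not convert': P(A) = 0.2·0.4500 / (0.2·0.4500 + 0.4·0.5500) ≈ 0.2903
After 'converts': P(A) = 0.8·0.2903 / (0.8·0.2903 + 0.6·0.7097) ≈ 0.3529

0.3529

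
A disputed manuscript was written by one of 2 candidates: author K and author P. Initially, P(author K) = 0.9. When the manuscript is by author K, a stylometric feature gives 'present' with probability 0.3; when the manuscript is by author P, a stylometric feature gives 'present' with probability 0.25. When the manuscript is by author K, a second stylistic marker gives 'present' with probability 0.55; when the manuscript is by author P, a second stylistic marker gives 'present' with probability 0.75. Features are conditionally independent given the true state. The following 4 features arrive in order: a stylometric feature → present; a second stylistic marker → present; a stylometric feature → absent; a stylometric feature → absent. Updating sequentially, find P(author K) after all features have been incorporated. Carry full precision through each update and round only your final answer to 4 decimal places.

After a stylometric feature='present': P(author K) = 0.3·0.9000 / (0.3·0.9000 + 0.25·0.1000) ≈ 0.9153
After a second stylistic marker='present': P(author K) = 0.55·0.9153 / (0.55·0.9153 + 0.75·0.0847) ≈ 0.8879
After a stylometric feature='absent': P(author K) = 0.7·0.8879 / (0.7·0.8879 + 0.75·0.1121) ≈ 0.8808
After a stylometric feature='absent': P(author K) = 0.7·0.8808 / (0.7·0.8808 + 0.75·0.1192) ≈ 0.8734

0.8734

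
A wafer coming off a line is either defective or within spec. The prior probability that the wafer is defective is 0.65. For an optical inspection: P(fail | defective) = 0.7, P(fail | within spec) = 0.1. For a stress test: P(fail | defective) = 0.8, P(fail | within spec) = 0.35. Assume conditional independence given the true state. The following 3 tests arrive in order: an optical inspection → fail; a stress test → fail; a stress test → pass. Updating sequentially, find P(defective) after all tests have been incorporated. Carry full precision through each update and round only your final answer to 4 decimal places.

After an optical inspection='fail': P(defective) = 0.7·0.6500 / (0.7·0.6500 + 0.1·0.3500) ≈ 0.9286
After a stress test='fail': P(defective) = 0.8·0.9286 / (0.8·0.9286 + 0.35·0.0714) ≈ 0.9674
After a stress test='pass': P(defective) = 0.2·0.9674 / (0.2·0.9674 + 0.65·0.0326) ≈ 0.9014

0.9014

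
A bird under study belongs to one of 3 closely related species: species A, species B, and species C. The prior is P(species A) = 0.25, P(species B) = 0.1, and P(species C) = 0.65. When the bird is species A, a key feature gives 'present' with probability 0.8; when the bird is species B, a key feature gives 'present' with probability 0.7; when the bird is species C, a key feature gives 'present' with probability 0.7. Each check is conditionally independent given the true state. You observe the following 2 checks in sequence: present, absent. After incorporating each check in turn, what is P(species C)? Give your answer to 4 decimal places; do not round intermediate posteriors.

After 'present': normaliser = 0.8·0.2500 + 0.7·0.1000 + 0.7·0.6500; P(species A) ≈ 0.2759, P(species B) ≈ 0.0966, P(species C) ≈ 0.6276
After 'absent': normaliser = 0.2·0.2759 + 0.3·0.0966 + 0.3·0.6276; P(species A) ≈ 0.2025, P(species B) ≈ 0.1063, P(species C) ≈ 0.6911

0.6911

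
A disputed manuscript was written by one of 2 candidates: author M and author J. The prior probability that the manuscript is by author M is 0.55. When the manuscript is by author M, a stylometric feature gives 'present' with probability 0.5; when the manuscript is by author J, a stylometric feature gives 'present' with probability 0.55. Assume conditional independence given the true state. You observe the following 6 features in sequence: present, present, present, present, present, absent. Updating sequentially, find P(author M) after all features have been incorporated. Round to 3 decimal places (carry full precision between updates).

After 'present': P(author M) = 0.5·0.5500 / (0.5·0.5500 + 0.55·0.4500) ≈ 0.5263
After 'present': P(author M) = 0.5·0.5263 / (0.5·0.5263 + 0.55·0.4737) ≈ 0.5025
After 'present': P(author M) = 0.5·0.5025 / (0.5·0.5025 + 0.55·0.4975) ≈ 0.4787
After 'present': P(author M) = 0.5·0.4787 / (0.5·0.4787 + 0.55·0.5213) ≈ 0.4550
After 'present': P(author M) = 0.5·0.4550 / (0.5·0.4550 + 0.55·0.5450) ≈ 0.4315
After 'absent': P(author M) = 0.5·0.4315 / (0.5·0.4315 + 0.45·0.5685) ≈ 0.4575

0.457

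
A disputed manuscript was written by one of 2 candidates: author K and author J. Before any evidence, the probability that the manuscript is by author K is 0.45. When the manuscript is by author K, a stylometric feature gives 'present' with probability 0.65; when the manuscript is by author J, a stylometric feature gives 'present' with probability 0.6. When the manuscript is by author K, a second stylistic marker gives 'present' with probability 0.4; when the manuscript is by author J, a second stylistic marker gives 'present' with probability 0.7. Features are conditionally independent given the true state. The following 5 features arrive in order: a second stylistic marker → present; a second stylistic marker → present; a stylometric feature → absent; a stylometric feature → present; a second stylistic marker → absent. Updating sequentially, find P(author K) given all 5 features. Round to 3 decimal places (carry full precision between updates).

After a second stylistic marker='present': P(author K) = 0.4·0.4500 / (0.4·0.4500 + 0.7·0.5500) ≈ 0.3186
After a second stylistic marker='present': P(author K) = 0.4·0.3186 / (0.4·0.3186 + 0.7·0.6814) ≈ 0.2108
After a stylometric feature='absent': P(author K) = 0.35·0.2108 / (0.35·0.2108 + 0.4·0.7892) ≈ 0.1895
After a stylometric feature='present': P(author K) = 0.65·0.1895 / (0.65·0.1895 + 0.6·0.8105) ≈ 0.2021
After a second stylistic marker='absent': P(author K) = 0.6·0.2021 / (0.6·0.2021 + 0.3·0.7979) ≈ 0.3362

0.336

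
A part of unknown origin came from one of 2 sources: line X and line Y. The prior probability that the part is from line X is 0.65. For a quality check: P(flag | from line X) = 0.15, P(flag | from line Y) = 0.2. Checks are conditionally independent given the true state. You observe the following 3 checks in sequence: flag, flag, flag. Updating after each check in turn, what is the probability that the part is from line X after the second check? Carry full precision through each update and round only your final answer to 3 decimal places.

0.511

Apply Bayes' rule sequentially, carrying P(line X) forward.
After 'flag': P(line X) = 0.15·0.6500 / (0.15·0.6500 + 0.2·0.3500) ≈ 0.5821
After 'flag': P(line X) = 0.15·0.5821 / (0.15·0.5821 + 0.2·0.4179) ≈ 0.5109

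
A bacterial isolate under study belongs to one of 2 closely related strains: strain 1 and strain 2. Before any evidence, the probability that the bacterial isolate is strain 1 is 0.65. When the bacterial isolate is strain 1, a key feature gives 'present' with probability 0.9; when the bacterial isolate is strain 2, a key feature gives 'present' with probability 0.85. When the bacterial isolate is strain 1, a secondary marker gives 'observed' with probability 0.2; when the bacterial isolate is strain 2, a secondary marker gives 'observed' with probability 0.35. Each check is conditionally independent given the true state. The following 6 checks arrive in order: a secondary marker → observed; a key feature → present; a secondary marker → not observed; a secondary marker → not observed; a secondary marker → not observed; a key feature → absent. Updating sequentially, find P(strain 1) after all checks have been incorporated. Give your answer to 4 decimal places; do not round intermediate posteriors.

0.5827

After a secondary marker='observed': P(strain 1) = 0.2·0.6500 / (0.2·0.6500 + 0.35·0.3500) ≈ 0.5149
After a key feature='present': P(strain 1) = 0.9·0.5149 / (0.9·0.5149 + 0.85·0.4851) ≈ 0.5291
After a secondary marker='not observed': P(strain 1) = 0.8·0.5291 / (0.8·0.5291 + 0.65·0.4709) ≈ 0.5804
After a secondary marker='not observed': P(strain 1) = 0.8·0.5804 / (0.8·0.5804 + 0.65·0.4196) ≈ 0.6299
After a secondary marker='not observed': P(strain 1) = 0.8·0.6299 / (0.8·0.6299 + 0.65·0.3701) ≈ 0.6769
After a key feature='absent': P(strain 1) = 0.1·0.6769 / (0.1·0.6769 + 0.15·0.3231) ≈ 0.5827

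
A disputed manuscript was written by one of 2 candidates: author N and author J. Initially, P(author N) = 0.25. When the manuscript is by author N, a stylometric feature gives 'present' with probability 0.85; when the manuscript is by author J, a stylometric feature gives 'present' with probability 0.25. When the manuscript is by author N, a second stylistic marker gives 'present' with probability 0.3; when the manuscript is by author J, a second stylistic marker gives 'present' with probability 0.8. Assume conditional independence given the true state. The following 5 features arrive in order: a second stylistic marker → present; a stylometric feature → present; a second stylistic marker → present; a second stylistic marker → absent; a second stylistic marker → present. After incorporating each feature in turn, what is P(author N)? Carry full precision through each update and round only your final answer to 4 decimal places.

After a second stylistic marker='present': P(author N) = 0.3·0.2500 / (0.3·0.2500 + 0.8·0.7500) ≈ 0.1111
After a stylometric feature='present': P(author N) = 0.85·0.1111 / (0.85·0.1111 + 0.25·0.8889) ≈ 0.2982
After a second stylistic marker='present': P(author N) = 0.3·0.2982 / (0.3·0.2982 + 0.8·0.7018) ≈ 0.1375
After a second stylistic marker='absent': P(author N) = 0.7·0.1375 / (0.7·0.1375 + 0.2·0.8625) ≈ 0.3581
After a second stylistic marker='present': P(author N) = 0.3·0.3581 / (0.3·0.3581 + 0.8·0.6419) ≈ 0.1730

0.1730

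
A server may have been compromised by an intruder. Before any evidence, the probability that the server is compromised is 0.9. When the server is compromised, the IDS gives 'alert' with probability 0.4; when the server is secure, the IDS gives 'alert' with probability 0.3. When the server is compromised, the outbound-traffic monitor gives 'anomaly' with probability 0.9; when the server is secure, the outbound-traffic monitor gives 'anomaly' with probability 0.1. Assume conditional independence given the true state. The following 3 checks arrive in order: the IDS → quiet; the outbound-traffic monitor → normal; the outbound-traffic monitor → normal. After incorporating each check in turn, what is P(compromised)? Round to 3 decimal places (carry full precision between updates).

After the IDS='quiet': P(compromised) = 0.6·0.9000 / (0.6·0.9000 + 0.7·0.1000) ≈ 0.8852
After the outbound-traffic monitor='normal': P(compromised) = 0.1·0.8852 / (0.1·0.8852 + 0.9·0.1148) ≈ 0.4615
After the outbound-traffic monitor='normal': P(compromised) = 0.1·0.4615 / (0.1·0.4615 + 0.9·0.5385) ≈ 0.0870

0.087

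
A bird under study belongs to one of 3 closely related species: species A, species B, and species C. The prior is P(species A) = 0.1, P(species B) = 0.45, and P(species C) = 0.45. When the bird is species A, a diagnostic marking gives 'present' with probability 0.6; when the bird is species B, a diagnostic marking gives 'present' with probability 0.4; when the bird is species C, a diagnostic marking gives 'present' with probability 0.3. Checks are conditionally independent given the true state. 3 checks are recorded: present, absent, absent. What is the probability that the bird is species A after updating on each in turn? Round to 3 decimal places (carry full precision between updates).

0.068

After 'present': normaliser = 0.6·0.1000 + 0.4·0.4500 + 0.3·0.4500; P(species A) ≈ 0.1600, P(species B) ≈ 0.4800, P(species C) ≈ 0.3600
After 'absent': normaliser = 0.4·0.1600 + 0.6·0.4800 + 0.7·0.3600; P(species A) ≈ 0.1060, P(species B) ≈ 0.4768, P(species C) ≈ 0.4172
After 'absent': normaliser = 0.4·0.1060 + 0.6·0.4768 + 0.7·0.4172; P(species A) ≈ 0.0683, P(species B) ≈ 0.4610, P(species C) ≈ 0.4707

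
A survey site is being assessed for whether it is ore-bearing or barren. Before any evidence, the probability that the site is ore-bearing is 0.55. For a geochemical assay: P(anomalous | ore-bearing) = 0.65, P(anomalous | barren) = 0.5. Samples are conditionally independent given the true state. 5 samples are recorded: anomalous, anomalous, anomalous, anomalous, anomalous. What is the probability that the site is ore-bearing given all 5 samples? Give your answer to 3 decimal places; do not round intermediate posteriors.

After 'anomalous': P(ore) = 0.65·0.5500 / (0.65·0.5500 + 0.5·0.4500) ≈ 0.6137
After 'anomalous': P(ore) = 0.65·0.6137 / (0.65·0.6137 + 0.5·0.3863) ≈ 0.6738
After 'anomalous': P(ore) = 0.65·0.6738 / (0.65·0.6738 + 0.5·0.3262) ≈ 0.7286
After 'anomalous': P(ore) = 0.65·0.7286 / (0.65·0.7286 + 0.5·0.2714) ≈ 0.7773
After 'anomalous': P(ore) = 0.65·0.7773 / (0.65·0.7773 + 0.5·0.2227) ≈ 0.8194

0.819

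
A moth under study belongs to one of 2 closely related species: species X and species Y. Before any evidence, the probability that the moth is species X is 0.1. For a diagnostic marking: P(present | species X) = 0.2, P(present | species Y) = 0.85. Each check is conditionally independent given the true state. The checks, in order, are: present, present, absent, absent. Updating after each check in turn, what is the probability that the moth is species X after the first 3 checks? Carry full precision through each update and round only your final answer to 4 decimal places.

0.0318

After 'present': P(species X) = 0.2·0.1000 / (0.2·0.1000 + 0.85·0.9000) ≈ 0.0255
After 'present': P(species X) = 0.2·0.0255 / (0.2·0.0255 + 0.85·0.9745) ≈ 0.0061
After 'absent': P(species X) = 0.8·0.0061 / (0.8·0.0061 + 0.15·0.9939) ≈ 0.0318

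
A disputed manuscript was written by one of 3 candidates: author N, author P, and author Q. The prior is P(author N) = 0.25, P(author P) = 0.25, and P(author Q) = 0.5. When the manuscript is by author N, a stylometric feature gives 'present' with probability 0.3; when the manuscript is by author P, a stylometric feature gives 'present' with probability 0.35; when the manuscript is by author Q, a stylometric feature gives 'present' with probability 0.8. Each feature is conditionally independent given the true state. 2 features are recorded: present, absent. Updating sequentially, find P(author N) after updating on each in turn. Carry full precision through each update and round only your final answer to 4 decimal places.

After 'present': normaliser = 0.3·0.2500 + 0.35·0.2500 + 0.8·0.5000; P(author N) ≈ 0.1333, P(author P) ≈ 0.1556, P(author Q) ≈ 0.7111
After 'absent': normaliser = 0.7·0.1333 + 0.65·0.1556 + 0.2·0.7111; P(author N) ≈ 0.2772, P(author P) ≈ 0.3003, P(author Q) ≈ 0.4224

0.2772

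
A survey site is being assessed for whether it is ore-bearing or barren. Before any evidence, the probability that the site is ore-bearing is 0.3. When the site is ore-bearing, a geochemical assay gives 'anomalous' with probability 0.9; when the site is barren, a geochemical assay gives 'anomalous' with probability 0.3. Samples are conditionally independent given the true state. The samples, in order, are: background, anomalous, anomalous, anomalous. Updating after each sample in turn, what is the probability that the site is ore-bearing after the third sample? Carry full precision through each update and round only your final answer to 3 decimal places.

0.355

After 'background': P(ore) = 0.1·0.3000 / (0.1·0.3000 + 0.7·0.7000) ≈ 0.0577
After 'anomalous': P(ore) = 0.9·0.0577 / (0.9·0.0577 + 0.3·0.9423) ≈ 0.1552
After 'anomalous': P(ore) = 0.9·0.1552 / (0.9·0.1552 + 0.3·0.8448) ≈ 0.3553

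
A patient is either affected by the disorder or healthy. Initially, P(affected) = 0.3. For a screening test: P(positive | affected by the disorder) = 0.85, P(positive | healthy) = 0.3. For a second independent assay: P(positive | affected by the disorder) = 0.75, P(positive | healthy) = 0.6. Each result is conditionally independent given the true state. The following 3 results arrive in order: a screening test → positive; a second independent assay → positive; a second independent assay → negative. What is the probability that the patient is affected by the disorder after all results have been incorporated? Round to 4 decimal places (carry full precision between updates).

0.4868

Each posterior becomes the prior for the next update.
After a screening test='positive': P(affected) = 0.85·0.3000 / (0.85·0.3000 + 0.3·0.7000) ≈ 0.5484
After a second independent assay='positive': P(affected) = 0.75·0.5484 / (0.75·0.5484 + 0.6·0.4516) ≈ 0.6028
After a second independent assay='negative': P(affected) = 0.25·0.6028 / (0.25·0.6028 + 0.4·0.3972) ≈ 0.4868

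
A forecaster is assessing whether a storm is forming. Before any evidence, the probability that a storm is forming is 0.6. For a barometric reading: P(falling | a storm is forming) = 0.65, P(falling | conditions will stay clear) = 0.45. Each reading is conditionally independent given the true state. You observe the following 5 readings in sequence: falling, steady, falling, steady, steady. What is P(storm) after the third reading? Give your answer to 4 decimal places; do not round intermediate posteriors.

0.6657

Apply Bayes' rule sequentially, carrying P(storm) forward.
After 'falling': P(storm) = 0.65·0.6000 / (0.65·0.6000 + 0.45·0.4000) ≈ 0.6842
After 'steady': P(storm) = 0.35·0.6842 / (0.35·0.6842 + 0.55·0.3158) ≈ 0.5796
After 'falling': P(storm) = 0.65·0.5796 / (0.65·0.5796 + 0.45·0.4204) ≈ 0.6657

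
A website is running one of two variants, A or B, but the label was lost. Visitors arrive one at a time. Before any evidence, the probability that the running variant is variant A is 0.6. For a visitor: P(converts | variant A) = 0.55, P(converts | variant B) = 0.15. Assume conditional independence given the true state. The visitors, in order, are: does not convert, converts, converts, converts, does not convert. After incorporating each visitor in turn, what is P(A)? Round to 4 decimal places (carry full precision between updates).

0.9540

After 'does not convert': P(A) = 0.45·0.6000 / (0.45·0.6000 + 0.85·0.4000) ≈ 0.4426
After 'converts': P(A) = 0.55·0.4426 / (0.55·0.4426 + 0.15·0.5574) ≈ 0.7444
After 'converts': P(A) = 0.55·0.7444 / (0.55·0.7444 + 0.15·0.2556) ≈ 0.9144
After 'converts': P(A) = 0.55·0.9144 / (0.55·0.9144 + 0.15·0.0856) ≈ 0.9751
After 'does not convert': P(A) = 0.45·0.9751 / (0.45·0.9751 + 0.85·0.0249) ≈ 0.9540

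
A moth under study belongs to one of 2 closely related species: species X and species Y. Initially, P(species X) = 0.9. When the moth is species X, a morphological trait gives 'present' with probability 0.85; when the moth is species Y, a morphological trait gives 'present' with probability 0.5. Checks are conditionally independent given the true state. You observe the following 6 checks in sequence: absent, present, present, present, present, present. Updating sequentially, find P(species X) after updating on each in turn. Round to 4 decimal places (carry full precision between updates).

After 'absent': P(species X) = 0.15·0.9000 / (0.15·0.9000 + 0.5·0.1000) ≈ 0.7297
After 'present': P(species X) = 0.85·0.7297 / (0.85·0.7297 + 0.5·0.2703) ≈ 0.8211
After 'present': P(species X) = 0.85·0.8211 / (0.85·0.8211 + 0.5·0.1789) ≈ 0.8864
After 'present': P(species X) = 0.85·0.8864 / (0.85·0.8864 + 0.5·0.1136) ≈ 0.9299
After 'present': P(species X) = 0.85·0.9299 / (0.85·0.9299 + 0.5·0.0701) ≈ 0.9575
After 'present': P(species X) = 0.85·0.9575 / (0.85·0.9575 + 0.5·0.0425) ≈ 0.9746

0.9746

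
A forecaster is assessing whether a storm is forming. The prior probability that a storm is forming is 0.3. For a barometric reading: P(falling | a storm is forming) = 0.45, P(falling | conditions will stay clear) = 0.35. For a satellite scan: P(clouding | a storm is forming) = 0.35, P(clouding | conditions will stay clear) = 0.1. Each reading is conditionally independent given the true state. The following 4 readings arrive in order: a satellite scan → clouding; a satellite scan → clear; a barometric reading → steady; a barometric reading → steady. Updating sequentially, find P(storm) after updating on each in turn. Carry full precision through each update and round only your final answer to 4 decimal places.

After a satellite scan='clouding': P(storm) = 0.35·0.3000 / (0.35·0.3000 + 0.1·0.7000) ≈ 0.6000
After a satellite scan='clear': P(storm) = 0.65·0.6000 / (0.65·0.6000 + 0.9·0.4000) ≈ 0.5200
After a barometric reading='steady': P(storm) = 0.55·0.5200 / (0.55·0.5200 + 0.65·0.4800) ≈ 0.4783
After a barometric reading='steady': P(storm) = 0.55·0.4783 / (0.55·0.4783 + 0.65·0.5217) ≈ 0.4368

0.4368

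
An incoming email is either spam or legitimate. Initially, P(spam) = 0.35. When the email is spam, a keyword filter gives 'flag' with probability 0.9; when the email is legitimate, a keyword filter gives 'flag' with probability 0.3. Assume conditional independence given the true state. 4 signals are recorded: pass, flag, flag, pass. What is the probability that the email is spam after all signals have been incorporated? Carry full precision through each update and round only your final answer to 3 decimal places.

0.090

After 'pass': P(spam) = 0.1·0.3500 / (0.1·0.3500 + 0.7·0.6500) ≈ 0.0714
After 'flag': P(spam) = 0.9·0.0714 / (0.9·0.0714 + 0.3·0.9286) ≈ 0.1875
After 'flag': P(spam) = 0.9·0.1875 / (0.9·0.1875 + 0.3·0.8125) ≈ 0.4091
After 'pass': P(spam) = 0.1·0.4091 / (0.1·0.4091 + 0.7·0.5909) ≈ 0.0900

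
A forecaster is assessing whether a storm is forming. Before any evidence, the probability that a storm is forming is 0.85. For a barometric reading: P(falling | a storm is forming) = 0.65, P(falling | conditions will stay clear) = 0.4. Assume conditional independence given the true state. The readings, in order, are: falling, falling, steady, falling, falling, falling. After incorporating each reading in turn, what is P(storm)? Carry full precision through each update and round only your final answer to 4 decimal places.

After 'falling': P(storm) = 0.65·0.8500 / (0.65·0.8500 + 0.4·0.1500) ≈ 0.9020
After 'falling': P(storm) = 0.65·0.9020 / (0.65·0.9020 + 0.4·0.0980) ≈ 0.9374
After 'steady': P(storm) = 0.35·0.9374 / (0.35·0.9374 + 0.6·0.0626) ≈ 0.8972
After 'falling': P(storm) = 0.65·0.8972 / (0.65·0.8972 + 0.4·0.1028) ≈ 0.9341
After 'falling': P(storm) = 0.65·0.9341 / (0.65·0.9341 + 0.4·0.0659) ≈ 0.9584
After 'falling': P(storm) = 0.65·0.9584 / (0.65·0.9584 + 0.4·0.0416) ≈ 0.9740

0.9740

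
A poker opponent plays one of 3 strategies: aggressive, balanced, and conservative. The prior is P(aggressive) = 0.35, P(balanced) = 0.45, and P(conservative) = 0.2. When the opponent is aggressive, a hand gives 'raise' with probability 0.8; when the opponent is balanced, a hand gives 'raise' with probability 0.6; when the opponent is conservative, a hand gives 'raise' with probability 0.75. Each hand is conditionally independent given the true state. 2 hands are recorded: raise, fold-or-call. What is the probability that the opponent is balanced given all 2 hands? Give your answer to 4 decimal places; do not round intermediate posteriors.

0.5360

After 'raise': normaliser = 0.8·0.3500 + 0.6·0.4500 + 0.75·0.2000; P(aggressive) ≈ 0.4000, P(balanced) ≈ 0.3857, P(conservative) ≈ 0.2143
After 'fold-or-call': normaliser = 0.2·0.4000 + 0.4·0.3857 + 0.25·0.2143; P(aggressive) ≈ 0.2779, P(balanced) ≈ 0.5360, P(conservative) ≈ 0.1861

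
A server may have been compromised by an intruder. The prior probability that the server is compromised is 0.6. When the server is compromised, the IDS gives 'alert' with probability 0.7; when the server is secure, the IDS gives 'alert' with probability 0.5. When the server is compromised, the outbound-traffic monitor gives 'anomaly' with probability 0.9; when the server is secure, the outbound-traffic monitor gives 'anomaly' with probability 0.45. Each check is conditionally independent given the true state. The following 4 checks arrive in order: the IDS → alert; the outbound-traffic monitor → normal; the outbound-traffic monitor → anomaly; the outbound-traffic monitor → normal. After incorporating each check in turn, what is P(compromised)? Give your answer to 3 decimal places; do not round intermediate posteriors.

0.122

After the IDS='alert': P(compromised) = 0.7·0.6000 / (0.7·0.6000 + 0.5·0.4000) ≈ 0.6774
After the outbound-traffic monitor='normal': P(compromised) = 0.1·0.6774 / (0.1·0.6774 + 0.55·0.3226) ≈ 0.2763
After the outbound-traffic monitor='anomaly': P(compromised) = 0.9·0.2763 / (0.9·0.2763 + 0.45·0.7237) ≈ 0.4330
After the outbound-traffic monitor='normal': P(compromised) = 0.1·0.4330 / (0.1·0.4330 + 0.55·0.5670) ≈ 0.1219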